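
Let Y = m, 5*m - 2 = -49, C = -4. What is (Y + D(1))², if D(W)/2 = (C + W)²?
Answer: 1849/25 ≈ 73.960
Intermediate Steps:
m = -47/5 (m = ⅖ + (⅕)*(-49) = ⅖ - 49/5 = -47/5 ≈ -9.4000)
Y = -47/5 ≈ -9.4000
D(W) = 2*(-4 + W)²
(Y + D(1))² = (-47/5 + 2*(-4 + 1)²)² = (-47/5 + 2*(-3)²)² = (-47/5 + 2*9)² = (-47/5 + 18)² = (43/5)² = 1849/25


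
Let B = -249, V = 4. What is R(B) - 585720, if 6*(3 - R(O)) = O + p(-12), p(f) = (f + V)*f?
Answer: -1171383/2 ≈ -5.8569e+5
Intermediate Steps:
p(f) = f*(4 + f) (p(f) = (f + 4)*f = (4 + f)*f = f*(4 + f))
R(O) = -13 - O/6 (R(O) = 3 - (O - 12*(4 - 12))/6 = 3 - (O - 12*(-8))/6 = 3 - (O + 96)/6 = 3 - (96 + O)/6 = 3 + (-16 - O/6) = -13 - O/6)
R(B) - 585720 = (-13 - ⅙*(-249)) - 585720 = (-13 + 83/2) - 585720 = 57/2 - 585720 = -1171383/2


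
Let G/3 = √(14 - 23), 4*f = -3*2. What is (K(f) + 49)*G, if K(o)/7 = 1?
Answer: 504*I ≈ 504.0*I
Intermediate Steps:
f = -3/2 (f = (-3*2)/4 = (¼)*(-6) = -3/2 ≈ -1.5000)
K(o) = 7 (K(o) = 7*1 = 7)
G = 9*I (G = 3*√(14 - 23) = 3*√(-9) = 3*(3*I) = 9*I ≈ 9.0*I)
(K(f) + 49)*G = (7 + 49)*(9*I) = 56*(9*I) = 504*I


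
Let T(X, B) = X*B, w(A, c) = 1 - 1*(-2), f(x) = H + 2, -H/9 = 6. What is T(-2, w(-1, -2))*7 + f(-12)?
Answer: -94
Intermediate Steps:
H = -54 (H = -9*6 = -54)
f(x) = -52 (f(x) = -54 + 2 = -52)
w(A, c) = 3 (w(A, c) = 1 + 2 = 3)
T(X, B) = B*X
T(-2, w(-1, -2))*7 + f(-12) = (3*(-2))*7 - 52 = -6*7 - 52 = -42 - 52 = -94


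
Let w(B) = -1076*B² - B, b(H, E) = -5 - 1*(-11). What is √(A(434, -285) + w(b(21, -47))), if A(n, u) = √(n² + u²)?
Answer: √(-38742 + √269581) ≈ 195.51*I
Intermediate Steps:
b(H, E) = 6 (b(H, E) = -5 + 11 = 6)
w(B) = -B - 1076*B²
√(A(434, -285) + w(b(21, -47))) = √(√(434² + (-285)²) - 1*6*(1 + 1076*6)) = √(√(188356 + 81225) - 1*6*(1 + 6456)) = √(√269581 - 1*6*6457) = √(√269581 - 38742) = √(-38742 + √269581)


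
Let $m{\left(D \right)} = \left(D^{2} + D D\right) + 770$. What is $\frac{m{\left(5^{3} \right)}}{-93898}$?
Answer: $- \frac{16010}{46949} \approx -0.34101$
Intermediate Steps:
$m{\left(D \right)} = 770 + 2 D^{2}$ ($m{\left(D \right)} = \left(D^{2} + D^{2}\right) + 770 = 2 D^{2} + 770 = 770 + 2 D^{2}$)
$\frac{m{\left(5^{3} \right)}}{-93898} = \frac{770 + 2 \left(5^{3}\right)^{2}}{-93898} = \left(770 + 2 \cdot 125^{2}\right) \left(- \frac{1}{93898}\right) = \left(770 + 2 \cdot 15625\right) \left(- \frac{1}{93898}\right) = \left(770 + 31250\right) \left(- \frac{1}{93898}\right) = 32020 \left(- \frac{1}{93898}\right) = - \frac{16010}{46949}$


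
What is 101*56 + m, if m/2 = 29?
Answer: 5714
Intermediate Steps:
m = 58 (m = 2*29 = 58)
101*56 + m = 101*56 + 58 = 5656 + 58 = 5714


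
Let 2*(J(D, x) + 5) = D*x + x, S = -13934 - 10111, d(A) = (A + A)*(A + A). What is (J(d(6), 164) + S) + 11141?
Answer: -1019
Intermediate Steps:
d(A) = 4*A**2 (d(A) = (2*A)*(2*A) = 4*A**2)
S = -24045
J(D, x) = -5 + x/2 + D*x/2 (J(D, x) = -5 + (D*x + x)/2 = -5 + (x + D*x)/2 = -5 + (x/2 + D*x/2) = -5 + x/2 + D*x/2)
(J(d(6), 164) + S) + 11141 = ((-5 + (1/2)*164 + (1/2)*(4*6**2)*164) - 24045) + 11141 = ((-5 + 82 + (1/2)*(4*36)*164) - 24045) + 11141 = ((-5 + 82 + (1/2)*144*164) - 24045) + 11141 = ((-5 + 82 + 11808) - 24045) + 11141 = (11885 - 24045) + 11141 = -12160 + 11141 = -1019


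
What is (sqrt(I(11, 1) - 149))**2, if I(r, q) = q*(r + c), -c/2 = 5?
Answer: -148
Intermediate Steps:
c = -10 (c = -2*5 = -10)
I(r, q) = q*(-10 + r) (I(r, q) = q*(r - 10) = q*(-10 + r))
(sqrt(I(11, 1) - 149))**2 = (sqrt(1*(-10 + 11) - 149))**2 = (sqrt(1*1 - 149))**2 = (sqrt(1 - 149))**2 = (sqrt(-148))**2 = (2*I*sqrt(37))**2 = -148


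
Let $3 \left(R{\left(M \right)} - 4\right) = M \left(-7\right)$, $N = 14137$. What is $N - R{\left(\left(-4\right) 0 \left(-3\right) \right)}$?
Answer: $14133$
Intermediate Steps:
$R{\left(M \right)} = 4 - \frac{7 M}{3}$ ($R{\left(M \right)} = 4 + \frac{M \left(-7\right)}{3} = 4 + \frac{\left(-7\right) M}{3} = 4 - \frac{7 M}{3}$)
$N - R{\left(\left(-4\right) 0 \left(-3\right) \right)} = 14137 - \left(4 - \frac{7 \left(-4\right) 0 \left(-3\right)}{3}\right) = 14137 - \left(4 - \frac{7 \cdot 0 \left(-3\right)}{3}\right) = 14137 - \left(4 - 0\right) = 14137 - \left(4 + 0\right) = 14137 - 4 = 14133$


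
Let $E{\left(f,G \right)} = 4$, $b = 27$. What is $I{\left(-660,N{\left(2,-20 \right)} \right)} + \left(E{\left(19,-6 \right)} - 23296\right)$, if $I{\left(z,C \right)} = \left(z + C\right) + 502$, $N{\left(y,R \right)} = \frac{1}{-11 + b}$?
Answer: $- \frac{375199}{16} \approx -23450.0$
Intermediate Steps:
$N{\left(y,R \right)} = \frac{1}{16}$ ($N{\left(y,R \right)} = \frac{1}{-11 + 27} = \frac{1}{16}$)
$I{\left(z,C \right)} = 502 + C + z$ ($I{\left(z,C \right)} = \left(C + z\right) + 502 = 502 + C + z$)
$I{\left(-660,N{\left(2,-20 \right)} \right)} + \left(E{\left(19,-6 \right)} - 23296\right) = \left(502 + \frac{1}{16} - 660\right) + \left(4 - 23296\right) = - \frac{2527}{16} + \left(4 - 23296\right) = - \frac{2527}{16} - 23292 = - \frac{375199}{16}$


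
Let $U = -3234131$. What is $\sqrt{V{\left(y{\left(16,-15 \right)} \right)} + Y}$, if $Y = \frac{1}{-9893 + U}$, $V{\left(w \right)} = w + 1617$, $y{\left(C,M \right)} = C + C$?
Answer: $\frac{5 \sqrt{173535676307938}}{1622012} \approx 40.608$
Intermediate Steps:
$y{\left(C,M \right)} = 2 C$
$V{\left(w \right)} = 1617 + w$
$Y = - \frac{1}{3244024}$ ($Y = \frac{1}{-9893 - 3234131} = \frac{1}{-3244024} = - \frac{1}{3244024} \approx -3.0826 \cdot 10^{-7}$)
$\sqrt{V{\left(y{\left(16,-15 \right)} \right)} + Y} = \sqrt{\left(1617 + 2 \cdot 16\right) - \frac{1}{3244024}} = \sqrt{\left(1617 + 32\right) - \frac{1}{3244024}} = \sqrt{1649 - \frac{1}{3244024}} = \sqrt{\frac{5349395575}{3244024}} = \frac{5 \sqrt{173535676307938}}{1622012}$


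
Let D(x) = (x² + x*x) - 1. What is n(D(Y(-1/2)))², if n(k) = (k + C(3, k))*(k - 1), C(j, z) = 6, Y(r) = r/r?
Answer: 0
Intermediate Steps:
Y(r) = 1
D(x) = -1 + 2*x² (D(x) = (x² + x²) - 1 = 2*x² - 1 = -1 + 2*x²)
n(k) = (-1 + k)*(6 + k) (n(k) = (k + 6)*(k - 1) = (6 + k)*(-1 + k) = (-1 + k)*(6 + k))
n(D(Y(-1/2)))² = (-6 + (-1 + 2*1²)² + 5*(-1 + 2*1²))² = (-6 + (-1 + 2*1)² + 5*(-1 + 2*1))² = (-6 + (-1 + 2)² + 5*(-1 + 2))² = (-6 + 1² + 5*1)² = (-6 + 1 + 5)² = 0² = 0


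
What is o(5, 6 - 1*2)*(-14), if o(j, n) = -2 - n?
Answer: 84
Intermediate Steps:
o(5, 6 - 1*2)*(-14) = (-2 - (6 - 1*2))*(-14) = (-2 - (6 - 2))*(-14) = (-2 - 1*4)*(-14) = (-2 - 4)*(-14) = -6*(-14) = 84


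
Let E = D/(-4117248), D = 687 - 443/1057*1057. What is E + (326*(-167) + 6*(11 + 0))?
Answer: -55969869373/1029312 ≈ -54376.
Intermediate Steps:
D = 244 (D = 687 - 443*1/1057*1057 = 687 - 443/1057*1057 = 687 - 443 = 244)
E = -61/1029312 (E = 244/(-4117248) = 244*(-1/4117248) = -61/1029312 ≈ -5.9263e-5)
E + (326*(-167) + 6*(11 + 0)) = -61/1029312 + (326*(-167) + 6*(11 + 0)) = -61/1029312 + (-54442 + 6*11) = -61/1029312 + (-54442 + 66) = -61/1029312 - 54376 = -55969869373/1029312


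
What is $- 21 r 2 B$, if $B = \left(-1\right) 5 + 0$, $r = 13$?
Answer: $2730$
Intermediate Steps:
$B = -5$ ($B = -5 + 0 = -5$)
$- 21 r 2 B = \left(-21\right) 13 \cdot 2 \left(-5\right) = \left(-273\right) \left(-10\right) = 2730$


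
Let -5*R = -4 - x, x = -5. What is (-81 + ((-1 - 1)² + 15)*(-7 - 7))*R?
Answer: 347/5 ≈ 69.400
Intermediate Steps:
R = -⅕ (R = -(-4 - 1*(-5))/5 = -(-4 + 5)/5 = -⅕*1 = -⅕ ≈ -0.20000)
(-81 + ((-1 - 1)² + 15)*(-7 - 7))*R = (-81 + ((-1 - 1)² + 15)*(-7 - 7))*(-⅕) = (-81 + ((-2)² + 15)*(-14))*(-⅕) = (-81 + (4 + 15)*(-14))*(-⅕) = (-81 + 19*(-14))*(-⅕) = (-81 - 266)*(-⅕) = -347*(-⅕) = 347/5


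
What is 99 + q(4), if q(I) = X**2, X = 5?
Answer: 124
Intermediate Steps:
q(I) = 25 (q(I) = 5**2 = 25)
99 + q(4) = 99 + 25 = 124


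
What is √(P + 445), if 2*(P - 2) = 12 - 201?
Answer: √1410/2 ≈ 18.775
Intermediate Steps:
P = -185/2 (P = 2 + (12 - 201)/2 = 2 + (½)*(-189) = 2 - 189/2 = -185/2 ≈ -92.500)
√(P + 445) = √(-185/2 + 445) = √(705/2) = √1410/2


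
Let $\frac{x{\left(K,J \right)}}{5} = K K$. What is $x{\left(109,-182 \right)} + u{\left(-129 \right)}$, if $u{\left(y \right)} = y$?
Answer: $59276$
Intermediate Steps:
$x{\left(K,J \right)} = 5 K^{2}$ ($x{\left(K,J \right)} = 5 K K = 5 K^{2}$)
$x{\left(109,-182 \right)} + u{\left(-129 \right)} = 5 \cdot 109^{2} - 129 = 5 \cdot 11881 - 129 = 59405 - 129 = 59276$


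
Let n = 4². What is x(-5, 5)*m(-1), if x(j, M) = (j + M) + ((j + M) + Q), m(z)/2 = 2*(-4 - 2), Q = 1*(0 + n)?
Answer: -384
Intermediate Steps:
n = 16
Q = 16 (Q = 1*(0 + 16) = 1*16 = 16)
m(z) = -24 (m(z) = 2*(2*(-4 - 2)) = 2*(2*(-6)) = 2*(-12) = -24)
x(j, M) = 16 + 2*M + 2*j (x(j, M) = (j + M) + ((j + M) + 16) = (M + j) + ((M + j) + 16) = (M + j) + (16 + M + j) = 16 + 2*M + 2*j)
x(-5, 5)*m(-1) = (16 + 2*5 + 2*(-5))*(-24) = (16 + 10 - 10)*(-24) = 16*(-24) = -384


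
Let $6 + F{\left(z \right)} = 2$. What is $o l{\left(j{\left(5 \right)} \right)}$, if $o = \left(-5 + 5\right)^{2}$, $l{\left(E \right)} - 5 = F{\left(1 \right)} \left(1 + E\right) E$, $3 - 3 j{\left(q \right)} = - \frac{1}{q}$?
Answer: $0$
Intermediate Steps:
$F{\left(z \right)} = -4$ ($F{\left(z \right)} = -6 + 2 = -4$)
$j{\left(q \right)} = 1 + \frac{1}{3 q}$ ($j{\left(q \right)} = 1 - \frac{\left(-1\right) \frac{1}{q}}{3} = 1 + \frac{1}{3 q}$)
$l{\left(E \right)} = 5 + E \left(-4 - 4 E\right)$ ($l{\left(E \right)} = 5 + - 4 \left(1 + E\right) E = 5 + \left(-4 - 4 E\right) E = 5 + E \left(-4 - 4 E\right)$)
$o = 0$ ($o = 0^{2} = 0$)
$o l{\left(j{\left(5 \right)} \right)} = 0 \left(5 - 4 \frac{\frac{1}{3} + 5}{5} - 4 \left(\frac{\frac{1}{3} + 5}{5}\right)^{2}\right) = 0 \left(5 - 4 \cdot \frac{1}{5} \cdot \frac{16}{3} - 4 \left(\frac{1}{5} \cdot \frac{16}{3}\right)^{2}\right) = 0 \left(5 - \frac{64}{15} - 4 \left(\frac{16}{15}\right)^{2}\right) = 0 \left(5 - \frac{64}{15} - \frac{1024}{225}\right) = 0 \left(- \frac{859}{225}\right) = 0$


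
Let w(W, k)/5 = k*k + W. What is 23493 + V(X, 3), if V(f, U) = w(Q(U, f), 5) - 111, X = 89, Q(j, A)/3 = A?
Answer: 24842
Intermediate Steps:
Q(j, A) = 3*A
w(W, k) = 5*W + 5*k² (w(W, k) = 5*(k*k + W) = 5*(k² + W) = 5*(W + k²) = 5*W + 5*k²)
V(f, U) = 14 + 15*f (V(f, U) = (5*(3*f) + 5*5²) - 111 = (15*f + 5*25) - 111 = (15*f + 125) - 111 = (125 + 15*f) - 111 = 14 + 15*f)
23493 + V(X, 3) = 23493 + (14 + 15*89) = 23493 + (14 + 1335) = 23493 + 1349 = 24842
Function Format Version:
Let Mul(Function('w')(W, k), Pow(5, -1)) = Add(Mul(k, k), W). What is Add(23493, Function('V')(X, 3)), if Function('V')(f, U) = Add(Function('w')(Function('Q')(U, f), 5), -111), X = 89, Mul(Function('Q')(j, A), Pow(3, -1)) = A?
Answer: 24842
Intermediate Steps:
Function('Q')(j, A) = Mul(3, A)
Function('w')(W, k) = Add(Mul(5, W), Mul(5, Pow(k, 2))) (Function('w')(W, k) = Mul(5, Add(Mul(k, k), W)) = Mul(5, Add(Pow(k, 2), W)) = Mul(5, Add(W, Pow(k, 2))) = Add(Mul(5, W), Mul(5, Pow(k, 2))))
Function('V')(f, U) = Add(14, Mul(15, f)) (Function('V')(f, U) = Add(Add(Mul(5, Mul(3, f)), Mul(5, Pow(5, 2))), -111) = Add(Add(Mul(15, f), Mul(5, 25)), -111) = Add(Add(Mul(15, f), 125), -111) = Add(Add(125, Mul(15, f)), -111) = Add(14, Mul(15, f)))
Add(23493, Function('V')(X, 3)) = Add(23493, Add(14, Mul(15, 89))) = Add(23493, Add(14, 1335)) = Add(23493, 1349) = 24842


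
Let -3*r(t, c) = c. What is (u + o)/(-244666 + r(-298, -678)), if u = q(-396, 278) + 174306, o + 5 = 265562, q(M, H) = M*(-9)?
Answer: -147809/81480 ≈ -1.8141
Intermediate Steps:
r(t, c) = -c/3
q(M, H) = -9*M
o = 265557 (o = -5 + 265562 = 265557)
u = 177870 (u = -9*(-396) + 174306 = 3564 + 174306 = 177870)
(u + o)/(-244666 + r(-298, -678)) = (177870 + 265557)/(-244666 - ⅓*(-678)) = 443427/(-244666 + 226) = 443427/(-244440) = 443427*(-1/244440) = -147809/81480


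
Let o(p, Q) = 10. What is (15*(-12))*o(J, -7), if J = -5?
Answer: -1800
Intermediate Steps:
(15*(-12))*o(J, -7) = (15*(-12))*10 = -180*10 = -1800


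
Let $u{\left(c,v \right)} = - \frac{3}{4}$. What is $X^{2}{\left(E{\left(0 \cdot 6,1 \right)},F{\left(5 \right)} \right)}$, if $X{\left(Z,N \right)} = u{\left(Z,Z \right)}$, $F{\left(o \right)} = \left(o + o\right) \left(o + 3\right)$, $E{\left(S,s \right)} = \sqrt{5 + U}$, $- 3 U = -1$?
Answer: $\frac{9}{16} \approx 0.5625$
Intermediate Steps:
$U = \frac{1}{3}$ ($U = \left(- \frac{1}{3}\right) \left(-1\right) = \frac{1}{3} \approx 0.33333$)
$E{\left(S,s \right)} = \frac{4 \sqrt{3}}{3}$ ($E{\left(S,s \right)} = \sqrt{5 + \frac{1}{3}} = \sqrt{\frac{16}{3}} = \frac{4 \sqrt{3}}{3}$)
$u{\left(c,v \right)} = - \frac{3}{4}$ ($u{\left(c,v \right)} = \left(-3\right) \frac{1}{4} = - \frac{3}{4}$)
$F{\left(o \right)} = 2 o \left(3 + o\right)$
$X{\left(Z,N \right)} = - \frac{3}{4}$
$X^{2}{\left(E{\left(0 \cdot 6,1 \right)},F{\left(5 \right)} \right)} = \left(- \frac{3}{4}\right)^{2} = \frac{9}{16}$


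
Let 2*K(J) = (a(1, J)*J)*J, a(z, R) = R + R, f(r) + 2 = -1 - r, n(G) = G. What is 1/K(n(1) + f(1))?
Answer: -1/27 ≈ -0.037037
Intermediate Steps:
f(r) = -3 - r (f(r) = -2 + (-1 - r) = -3 - r)
a(z, R) = 2*R
K(J) = J³ (K(J) = (((2*J)*J)*J)/2 = ((2*J²)*J)/2 = (2*J³)/2 = J³)
1/K(n(1) + f(1)) = 1/((1 + (-3 - 1*1))³) = 1/((1 + (-3 - 1))³) = 1/((1 - 4)³) = 1/((-3)³) = 1/(-27) = -1/27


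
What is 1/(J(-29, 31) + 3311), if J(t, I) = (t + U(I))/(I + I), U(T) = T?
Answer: 31/102642 ≈ 0.00030202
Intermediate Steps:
J(t, I) = (I + t)/(2*I) (J(t, I) = (t + I)/(I + I) = (I + t)/((2*I)) = (I + t)*(1/(2*I)) = (I + t)/(2*I))
1/(J(-29, 31) + 3311) = 1/((½)*(31 - 29)/31 + 3311) = 1/((½)*(1/31)*2 + 3311) = 1/(1/31 + 3311) = 1/(102642/31) = 31/102642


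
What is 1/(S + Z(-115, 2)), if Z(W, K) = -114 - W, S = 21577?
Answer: 1/21578 ≈ 4.6343e-5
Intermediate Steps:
1/(S + Z(-115, 2)) = 1/(21577 + (-114 - 1*(-115))) = 1/(21577 + (-114 + 115)) = 1/(21577 + 1) = 1/21578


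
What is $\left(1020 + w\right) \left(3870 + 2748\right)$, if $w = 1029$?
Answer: $13560282$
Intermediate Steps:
$\left(1020 + w\right) \left(3870 + 2748\right) = \left(1020 + 1029\right) \left(3870 + 2748\right) = 2049 \cdot 6618 = 13560282$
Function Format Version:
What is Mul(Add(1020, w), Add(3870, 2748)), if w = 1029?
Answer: 13560282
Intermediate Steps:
Mul(Add(1020, w), Add(3870, 2748)) = Mul(Add(1020, 1029), Add(3870, 2748)) = Mul(2049, 6618) = 13560282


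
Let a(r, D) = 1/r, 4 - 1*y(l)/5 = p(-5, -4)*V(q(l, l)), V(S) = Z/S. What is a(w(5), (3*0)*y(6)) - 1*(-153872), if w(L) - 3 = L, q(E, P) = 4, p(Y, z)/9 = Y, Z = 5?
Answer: 1230977/8 ≈ 1.5387e+5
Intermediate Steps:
p(Y, z) = 9*Y
w(L) = 3 + L
V(S) = 5/S
y(l) = 1205/4 (y(l) = 20 - 5*9*(-5)*5/4 = 20 - (-225)*5*(1/4) = 20 - (-225)*5/4 = 20 - 5*(-225/4) = 20 + 1125/4 = 1205/4)
a(w(5), (3*0)*y(6)) - 1*(-153872) = 1/(3 + 5) - 1*(-153872) = 1/8 + 153872 = 1230977/8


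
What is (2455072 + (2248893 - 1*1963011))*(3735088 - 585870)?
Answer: 8631861673972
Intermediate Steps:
(2455072 + (2248893 - 1*1963011))*(3735088 - 585870) = (2455072 + (2248893 - 1963011))*3149218 = (2455072 + 285882)*3149218 = 2740954*3149218 = 8631861673972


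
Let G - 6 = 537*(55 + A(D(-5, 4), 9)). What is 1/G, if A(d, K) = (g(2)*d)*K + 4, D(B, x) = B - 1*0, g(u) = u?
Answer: -1/16641 ≈ -6.0093e-5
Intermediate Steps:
D(B, x) = B (D(B, x) = B + 0 = B)
A(d, K) = 4 + 2*K*d (A(d, K) = (2*d)*K + 4 = 2*K*d + 4 = 4 + 2*K*d)
G = -16641 (G = 6 + 537*(55 + (4 + 2*9*(-5))) = 6 + 537*(55 + (4 - 90)) = 6 + 537*(55 - 86) = 6 + 537*(-31) = 6 - 16647 = -16641)
1/G = 1/(-16641) = -1/16641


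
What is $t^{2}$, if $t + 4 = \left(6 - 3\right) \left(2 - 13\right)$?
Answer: $1369$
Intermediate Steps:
$t = -37$ ($t = -4 + \left(6 - 3\right) \left(2 - 13\right) = -4 + \left(6 - 3\right) \left(-11\right) = -4 + 3 \left(-11\right) = -4 - 33 = -37$)
$t^{2} = \left(-37\right)^{2} = 1369$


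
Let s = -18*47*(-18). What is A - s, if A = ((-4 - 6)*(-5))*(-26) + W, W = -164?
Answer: -16692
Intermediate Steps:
A = -1464 (A = ((-4 - 6)*(-5))*(-26) - 164 = -10*(-5)*(-26) - 164 = 50*(-26) - 164 = -1300 - 164 = -1464)
s = 15228 (s = -846*(-18) = 15228)
A - s = -1464 - 1*15228 = -1464 - 15228 = -16692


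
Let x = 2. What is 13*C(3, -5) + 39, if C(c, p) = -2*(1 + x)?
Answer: -39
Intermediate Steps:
C(c, p) = -6 (C(c, p) = -2*(1 + 2) = -2*3 = -6)
13*C(3, -5) + 39 = 13*(-6) + 39 = -78 + 39 = -39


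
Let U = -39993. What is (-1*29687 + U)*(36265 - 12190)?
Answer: -1677546000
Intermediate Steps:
(-1*29687 + U)*(36265 - 12190) = (-1*29687 - 39993)*(36265 - 12190) = (-29687 - 39993)*24075 = -69680*24075 = -1677546000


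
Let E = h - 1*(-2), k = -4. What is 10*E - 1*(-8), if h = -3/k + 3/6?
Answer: 81/2 ≈ 40.500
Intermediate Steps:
h = 5/4 (h = -3/(-4) + 3/6 = -3*(-1/4) + 3*(1/6) = 3/4 + 1/2 = 5/4 ≈ 1.2500)
E = 13/4 (E = 5/4 - 1*(-2) = 5/4 + 2 = 13/4 ≈ 3.2500)
10*E - 1*(-8) = 10*(13/4) - 1*(-8) = 65/2 + 8 = 81/2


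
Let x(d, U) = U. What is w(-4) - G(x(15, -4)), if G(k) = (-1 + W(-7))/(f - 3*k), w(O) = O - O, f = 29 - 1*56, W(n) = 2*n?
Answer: -1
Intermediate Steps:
f = -27 (f = 29 - 56 = -27)
w(O) = 0
G(k) = -15/(-27 - 3*k) (G(k) = (-1 + 2*(-7))/(-27 - 3*k) = (-1 - 14)/(-27 - 3*k) = -15/(-27 - 3*k))
w(-4) - G(x(15, -4)) = 0 - 5/(9 - 4) = 0 - 5/5 = 0 - 1*1 = 0 - 1 = -1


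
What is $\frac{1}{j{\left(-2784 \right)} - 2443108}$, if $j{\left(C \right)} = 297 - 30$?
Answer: $- \frac{1}{2442841} \approx -4.0936 \cdot 10^{-7}$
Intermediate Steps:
$j{\left(C \right)} = 267$
$\frac{1}{j{\left(-2784 \right)} - 2443108} = \frac{1}{267 - 2443108} = \frac{1}{-2442841} = - \frac{1}{2442841}$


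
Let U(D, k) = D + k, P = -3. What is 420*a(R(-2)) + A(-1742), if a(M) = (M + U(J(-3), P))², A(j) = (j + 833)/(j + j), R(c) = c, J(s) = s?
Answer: 93650829/3484 ≈ 26880.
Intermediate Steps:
A(j) = (833 + j)/(2*j) (A(j) = (833 + j)/((2*j)) = (833 + j)*(1/(2*j)) = (833 + j)/(2*j))
a(M) = (-6 + M)² (a(M) = (M + (-3 - 3))² = (M - 6)² = (-6 + M)²)
420*a(R(-2)) + A(-1742) = 420*(-6 - 2)² + (½)*(833 - 1742)/(-1742) = 420*(-8)² + (½)*(-1/1742)*(-909) = 420*64 + 909/3484 = 26880 + 909/3484 = 93650829/3484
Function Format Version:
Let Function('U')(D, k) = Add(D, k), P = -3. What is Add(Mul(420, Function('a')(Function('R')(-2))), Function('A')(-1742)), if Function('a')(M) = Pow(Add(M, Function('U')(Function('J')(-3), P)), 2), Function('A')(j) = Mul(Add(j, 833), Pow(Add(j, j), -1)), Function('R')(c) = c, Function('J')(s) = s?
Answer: Rational(93650829, 3484) ≈ 26880.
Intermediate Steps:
Function('A')(j) = Mul(Rational(1, 2), Pow(j, -1), Add(833, j)) (Function('A')(j) = Mul(Add(833, j), Pow(Mul(2, j), -1)) = Mul(Add(833, j), Mul(Rational(1, 2), Pow(j, -1))) = Mul(Rational(1, 2), Pow(j, -1), Add(833, j)))
Function('a')(M) = Pow(Add(-6, M), 2) (Function('a')(M) = Pow(Add(M, Add(-3, -3)), 2) = Pow(Add(M, -6), 2) = Pow(Add(-6, M), 2))
Add(Mul(420, Function('a')(Function('R')(-2))), Function('A')(-1742)) = Add(Mul(420, Pow(Add(-6, -2), 2)), Mul(Rational(1, 2), Pow(-1742, -1), Add(833, -1742))) = Add(Mul(420, Pow(-8, 2)), Mul(Rational(1, 2), Rational(-1, 1742), -909)) = Add(Mul(420, 64), Rational(909, 3484)) = Add(26880, Rational(909, 3484)) = Rational(93650829, 3484)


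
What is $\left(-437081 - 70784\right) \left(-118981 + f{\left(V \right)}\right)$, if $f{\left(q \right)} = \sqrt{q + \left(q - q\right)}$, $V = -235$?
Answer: $60426285565 - 507865 i \sqrt{235} \approx 6.0426 \cdot 10^{10} - 7.7854 \cdot 10^{6} i$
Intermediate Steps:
$f{\left(q \right)} = \sqrt{q}$ ($f{\left(q \right)} = \sqrt{q + 0} = \sqrt{q}$)
$\left(-437081 - 70784\right) \left(-118981 + f{\left(V \right)}\right) = \left(-437081 - 70784\right) \left(-118981 + \sqrt{-235}\right) = - 507865 \left(-118981 + i \sqrt{235}\right) = 60426285565 - 507865 i \sqrt{235}$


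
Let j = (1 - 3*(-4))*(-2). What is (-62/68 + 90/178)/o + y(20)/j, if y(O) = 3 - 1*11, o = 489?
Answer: 5902879/19236282 ≈ 0.30686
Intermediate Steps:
y(O) = -8 (y(O) = 3 - 11 = -8)
j = -26 (j = (1 + 12)*(-2) = 13*(-2) = -26)
(-62/68 + 90/178)/o + y(20)/j = (-62/68 + 90/178)/489 - 8/(-26) = (-62*1/68 + 90*(1/178))*(1/489) - 8*(-1/26) = (-31/34 + 45/89)*(1/489) + 4/13 = -1229/3026*1/489 + 4/13 = -1229/1479714 + 4/13 = 5902879/19236282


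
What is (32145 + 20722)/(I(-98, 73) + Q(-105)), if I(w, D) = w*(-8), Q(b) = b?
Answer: 52867/679 ≈ 77.860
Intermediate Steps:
I(w, D) = -8*w
(32145 + 20722)/(I(-98, 73) + Q(-105)) = (32145 + 20722)/(-8*(-98) - 105) = 52867/(784 - 105) = 52867/679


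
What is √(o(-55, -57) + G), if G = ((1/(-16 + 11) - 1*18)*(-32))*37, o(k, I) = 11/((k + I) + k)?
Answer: √15024316155/835 ≈ 146.79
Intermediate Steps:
o(k, I) = 11/(I + 2*k) (o(k, I) = 11/((I + k) + k) = 11/(I + 2*k))
G = 107744/5 (G = ((1/(-5) - 18)*(-32))*37 = ((-⅕ - 18)*(-32))*37 = -91/5*(-32)*37 = (2912/5)*37 = 107744/5 ≈ 21549.)
√(o(-55, -57) + G) = √(11/(-57 + 2*(-55)) + 107744/5) = √(11/(-57 - 110) + 107744/5) = √(11/(-167) + 107744/5) = √(11*(-1/167) + 107744/5) = √(-11/167 + 107744/5) = √(17993193/835) = √15024316155/835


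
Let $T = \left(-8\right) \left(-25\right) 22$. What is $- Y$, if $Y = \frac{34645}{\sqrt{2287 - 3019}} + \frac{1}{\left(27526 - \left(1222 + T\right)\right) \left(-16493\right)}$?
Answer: $\frac{1}{361262672} + \frac{34645 i \sqrt{183}}{366} \approx 2.7681 \cdot 10^{-9} + 1280.5 i$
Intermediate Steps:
$T = 4400$ ($T = 200 \cdot 22 = 4400$)
$Y = - \frac{1}{361262672} - \frac{34645 i \sqrt{183}}{366}$ ($Y = \frac{34645}{\sqrt{2287 - 3019}} + \frac{1}{\left(27526 - 5622\right) \left(-16493\right)} = \frac{34645}{\sqrt{-732}} + \frac{1}{27526 - 5622} \left(- \frac{1}{16493}\right) = \frac{34645}{2 i \sqrt{183}} + \frac{1}{27526 - 5622} \left(- \frac{1}{16493}\right) = 34645 \left(- \frac{i \sqrt{183}}{366}\right) + \frac{1}{21904} \left(- \frac{1}{16493}\right) = - \frac{34645 i \sqrt{183}}{366} + \frac{1}{21904} \left(- \frac{1}{16493}\right) = - \frac{34645 i \sqrt{183}}{366} - \frac{1}{361262672} = - \frac{1}{361262672} - \frac{34645 i \sqrt{183}}{366} \approx -2.7681 \cdot 10^{-9} - 1280.5 i$)
$- Y = - (- \frac{1}{361262672} - \frac{34645 i \sqrt{183}}{366}) = \frac{1}{361262672} + \frac{34645 i \sqrt{183}}{366}$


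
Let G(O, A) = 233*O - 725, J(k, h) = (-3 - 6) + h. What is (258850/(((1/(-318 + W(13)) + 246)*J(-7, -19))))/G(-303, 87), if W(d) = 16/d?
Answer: 53297215/101153194604 ≈ 0.00052690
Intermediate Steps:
J(k, h) = -9 + h
G(O, A) = -725 + 233*O
(258850/(((1/(-318 + W(13)) + 246)*J(-7, -19))))/G(-303, 87) = (258850/(((1/(-318 + 16/13) + 246)*(-9 - 19))))/(-725 + 233*(-303)) = (258850/(((1/(-318 + 16*(1/13)) + 246)*(-28))))/(-725 - 70599) = (258850/(((1/(-318 + 16/13) + 246)*(-28))))/(-71324) = (258850/(((1/(-4118/13) + 246)*(-28))))*(-1/71324) = (258850/(((-13/4118 + 246)*(-28))))*(-1/71324) = (258850/(((1013015/4118)*(-28))))*(-1/71324) = (258850/(-14182210/2059))*(-1/71324) = (258850*(-2059/14182210))*(-1/71324) = -53297215/1418221*(-1/71324) = 53297215/101153194604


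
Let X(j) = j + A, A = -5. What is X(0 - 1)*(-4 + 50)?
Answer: -276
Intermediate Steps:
X(j) = -5 + j (X(j) = j - 5 = -5 + j)
X(0 - 1)*(-4 + 50) = (-5 + (0 - 1))*(-4 + 50) = (-5 - 1)*46 = -6*46 = -276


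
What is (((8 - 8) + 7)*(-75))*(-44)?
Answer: 23100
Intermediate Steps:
(((8 - 8) + 7)*(-75))*(-44) = ((0 + 7)*(-75))*(-44) = (7*(-75))*(-44) = -525*(-44) = 23100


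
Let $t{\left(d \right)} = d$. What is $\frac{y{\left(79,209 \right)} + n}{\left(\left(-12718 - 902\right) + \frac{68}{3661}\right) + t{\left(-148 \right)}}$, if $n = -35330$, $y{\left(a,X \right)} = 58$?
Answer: $\frac{32282698}{12601145} \approx 2.5619$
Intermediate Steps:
$\frac{y{\left(79,209 \right)} + n}{\left(\left(-12718 - 902\right) + \frac{68}{3661}\right) + t{\left(-148 \right)}} = \frac{58 - 35330}{\left(\left(-12718 - 902\right) + \frac{68}{3661}\right) - 148} = - \frac{35272}{\left(-13620 + 68 \cdot \frac{1}{3661}\right) - 148} = - \frac{35272}{\left(-13620 + \frac{68}{3661}\right) - 148} = - \frac{35272}{- \frac{49862752}{3661} - 148} = - \frac{35272}{- \frac{50404580}{3661}} = \left(-35272\right) \left(- \frac{3661}{50404580}\right) = \frac{32282698}{12601145}$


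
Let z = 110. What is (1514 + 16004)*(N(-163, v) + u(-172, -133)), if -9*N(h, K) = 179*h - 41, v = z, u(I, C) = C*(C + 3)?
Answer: 3237816904/9 ≈ 3.5976e+8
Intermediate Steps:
u(I, C) = C*(3 + C)
v = 110
N(h, K) = 41/9 - 179*h/9 (N(h, K) = -(179*h - 41)/9 = -(-41 + 179*h)/9 = 41/9 - 179*h/9)
(1514 + 16004)*(N(-163, v) + u(-172, -133)) = (1514 + 16004)*((41/9 - 179/9*(-163)) - 133*(3 - 133)) = 17518*((41/9 + 29177/9) - 133*(-130)) = 17518*(29218/9 + 17290) = 17518*(184828/9) = 3237816904/9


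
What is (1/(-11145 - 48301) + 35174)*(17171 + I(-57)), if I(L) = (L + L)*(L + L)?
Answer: 63077797341701/59446 ≈ 1.0611e+9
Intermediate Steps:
I(L) = 4*L² (I(L) = (2*L)*(2*L) = 4*L²)
(1/(-11145 - 48301) + 35174)*(17171 + I(-57)) = (1/(-11145 - 48301) + 35174)*(17171 + 4*(-57)²) = (1/(-59446) + 35174)*(17171 + 4*3249) = (-1/59446 + 35174)*(17171 + 12996) = (2090953603/59446)*30167 = 63077797341701/59446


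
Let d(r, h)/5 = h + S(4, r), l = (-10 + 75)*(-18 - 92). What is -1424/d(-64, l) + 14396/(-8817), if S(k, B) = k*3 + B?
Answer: -252922276/158750085 ≈ -1.5932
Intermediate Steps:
l = -7150 (l = 65*(-110) = -7150)
S(k, B) = B + 3*k (S(k, B) = 3*k + B = B + 3*k)
d(r, h) = 60 + 5*h + 5*r (d(r, h) = 5*(h + (r + 3*4)) = 5*(h + (r + 12)) = 5*(h + (12 + r)) = 5*(12 + h + r) = 60 + 5*h + 5*r)
-1424/d(-64, l) + 14396/(-8817) = -1424/(60 + 5*(-7150) + 5*(-64)) + 14396/(-8817) = -1424/(60 - 35750 - 320) + 14396*(-1/8817) = -1424/(-36010) - 14396/8817 = -1424*(-1/36010) - 14396/8817 = 712/18005 - 14396/8817 = -252922276/158750085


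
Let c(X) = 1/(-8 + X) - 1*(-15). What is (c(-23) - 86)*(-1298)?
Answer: 2858196/31 ≈ 92200.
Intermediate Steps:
c(X) = 15 + 1/(-8 + X) (c(X) = 1/(-8 + X) + 15 = 15 + 1/(-8 + X))
(c(-23) - 86)*(-1298) = ((-119 + 15*(-23))/(-8 - 23) - 86)*(-1298) = ((-119 - 345)/(-31) - 86)*(-1298) = (-1/31*(-464) - 86)*(-1298) = (464/31 - 86)*(-1298) = -2202/31*(-1298) = 2858196/31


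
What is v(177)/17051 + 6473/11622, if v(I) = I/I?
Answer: 110382745/198166722 ≈ 0.55702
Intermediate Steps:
v(I) = 1
v(177)/17051 + 6473/11622 = 1/17051 + 6473/11622 = 110382745/198166722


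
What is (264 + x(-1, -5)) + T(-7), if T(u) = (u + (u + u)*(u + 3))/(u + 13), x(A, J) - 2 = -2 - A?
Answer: 1639/6 ≈ 273.17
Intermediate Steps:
x(A, J) = -A (x(A, J) = 2 + (-2 - A) = -A)
T(u) = (u + 2*u*(3 + u))/(13 + u) (T(u) = (u + (2*u)*(3 + u))/(13 + u) = (u + 2*u*(3 + u))/(13 + u))
(264 + x(-1, -5)) + T(-7) = (264 - 1*(-1)) - 7*(7 + 2*(-7))/(13 - 7) = (264 + 1) - 7*(7 - 14)/6 = 265 - 7*⅙*(-7) = 265 + 49/6 = 1639/6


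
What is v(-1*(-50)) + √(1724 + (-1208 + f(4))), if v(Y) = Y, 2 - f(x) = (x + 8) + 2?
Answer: 50 + 6*√14 ≈ 72.450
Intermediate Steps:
f(x) = -8 - x (f(x) = 2 - ((x + 8) + 2) = 2 - ((8 + x) + 2) = 2 - (10 + x) = 2 + (-10 - x) = -8 - x)
v(-1*(-50)) + √(1724 + (-1208 + f(4))) = -1*(-50) + √(1724 + (-1208 + (-8 - 1*4))) = 50 + √(1724 + (-1208 + (-8 - 4))) = 50 + √(1724 + (-1208 - 12)) = 50 + √(1724 - 1220) = 50 + √504 = 50 + 6*√14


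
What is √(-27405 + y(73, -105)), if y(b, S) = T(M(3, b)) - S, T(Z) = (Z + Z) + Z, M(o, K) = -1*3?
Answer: I*√27309 ≈ 165.25*I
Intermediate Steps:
M(o, K) = -3
T(Z) = 3*Z (T(Z) = 2*Z + Z = 3*Z)
y(b, S) = -9 - S (y(b, S) = 3*(-3) - S = -9 - S)
√(-27405 + y(73, -105)) = √(-27405 + (-9 - 1*(-105))) = √(-27405 + (-9 + 105)) = √(-27405 + 96) = √(-27309) = I*√27309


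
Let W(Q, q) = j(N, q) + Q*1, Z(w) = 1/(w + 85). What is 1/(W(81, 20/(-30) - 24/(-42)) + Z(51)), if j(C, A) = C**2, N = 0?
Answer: 136/11017 ≈ 0.012345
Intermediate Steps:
Z(w) = 1/(85 + w)
W(Q, q) = Q (W(Q, q) = 0**2 + Q*1 = 0 + Q = Q)
1/(W(81, 20/(-30) - 24/(-42)) + Z(51)) = 1/(81 + 1/(85 + 51)) = 1/(81 + 1/136) = 1/(11017/136) = 136/11017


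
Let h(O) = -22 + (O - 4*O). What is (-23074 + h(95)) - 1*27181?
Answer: -50562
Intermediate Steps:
h(O) = -22 - 3*O
(-23074 + h(95)) - 1*27181 = (-23074 + (-22 - 3*95)) - 1*27181 = (-23074 + (-22 - 285)) - 27181 = (-23074 - 307) - 27181 = -23381 - 27181 = -50562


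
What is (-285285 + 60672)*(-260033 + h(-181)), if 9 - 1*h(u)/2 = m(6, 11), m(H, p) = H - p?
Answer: 58400503065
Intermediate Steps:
h(u) = 28 (h(u) = 18 - 2*(6 - 1*11) = 18 - 2*(6 - 11) = 18 - 2*(-5) = 18 + 10 = 28)
(-285285 + 60672)*(-260033 + h(-181)) = (-285285 + 60672)*(-260033 + 28) = -224613*(-260005) = 58400503065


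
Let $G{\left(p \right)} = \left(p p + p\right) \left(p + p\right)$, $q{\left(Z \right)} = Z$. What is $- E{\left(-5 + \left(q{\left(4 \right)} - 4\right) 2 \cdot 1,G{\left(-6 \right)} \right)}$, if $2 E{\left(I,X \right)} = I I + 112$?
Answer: $- \frac{137}{2} \approx -68.5$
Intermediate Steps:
$G{\left(p \right)} = 2 p \left(p + p^{2}\right)$ ($G{\left(p \right)} = \left(p^{2} + p\right) 2 p = \left(p + p^{2}\right) 2 p = 2 p \left(p + p^{2}\right)$)
$E{\left(I,X \right)} = 56 + \frac{I^{2}}{2}$ ($E{\left(I,X \right)} = \frac{I I + 112}{2} = \frac{I^{2} + 112}{2} = \frac{112 + I^{2}}{2} = 56 + \frac{I^{2}}{2}$)
$- E{\left(-5 + \left(q{\left(4 \right)} - 4\right) 2 \cdot 1,G{\left(-6 \right)} \right)} = - (56 + \frac{\left(-5 + \left(4 - 4\right) 2 \cdot 1\right)^{2}}{2}) = - (56 + \frac{\left(-5 + 0 \cdot 2 \cdot 1\right)^{2}}{2}) = - (56 + \frac{\left(-5 + 0 \cdot 1\right)^{2}}{2}) = - (56 + \frac{\left(-5 + 0\right)^{2}}{2}) = - (56 + \frac{\left(-5\right)^{2}}{2}) = - (56 + \frac{1}{2} \cdot 25) = - (56 + \frac{25}{2}) = \left(-1\right) \frac{137}{2} = - \frac{137}{2}$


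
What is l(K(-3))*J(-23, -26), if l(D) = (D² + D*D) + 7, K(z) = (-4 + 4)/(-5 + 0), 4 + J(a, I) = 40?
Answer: 252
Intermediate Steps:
J(a, I) = 36 (J(a, I) = -4 + 40 = 36)
K(z) = 0 (K(z) = 0/(-5) = 0*(-⅕) = 0)
l(D) = 7 + 2*D² (l(D) = (D² + D²) + 7 = 2*D² + 7 = 7 + 2*D²)
l(K(-3))*J(-23, -26) = (7 + 2*0²)*36 = (7 + 2*0)*36 = (7 + 0)*36 = 7*36 = 252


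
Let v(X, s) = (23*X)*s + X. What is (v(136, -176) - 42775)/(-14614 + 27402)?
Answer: -593167/12788 ≈ -46.385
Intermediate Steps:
v(X, s) = X + 23*X*s (v(X, s) = 23*X*s + X = X + 23*X*s)
(v(136, -176) - 42775)/(-14614 + 27402) = (136*(1 + 23*(-176)) - 42775)/(-14614 + 27402) = (136*(1 - 4048) - 42775)/12788 = (136*(-4047) - 42775)*(1/12788) = (-550392 - 42775)*(1/12788) = -593167*1/12788 = -593167/12788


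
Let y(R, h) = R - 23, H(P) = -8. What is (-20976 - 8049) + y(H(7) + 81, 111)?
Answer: -28975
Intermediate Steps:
y(R, h) = -23 + R
(-20976 - 8049) + y(H(7) + 81, 111) = (-20976 - 8049) + (-23 + (-8 + 81)) = -29025 + (-23 + 73) = -29025 + 50 = -28975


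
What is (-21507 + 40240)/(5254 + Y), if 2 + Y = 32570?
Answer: 18733/37822 ≈ 0.49529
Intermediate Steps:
Y = 32568 (Y = -2 + 32570 = 32568)
(-21507 + 40240)/(5254 + Y) = (-21507 + 40240)/(5254 + 32568) = 18733/37822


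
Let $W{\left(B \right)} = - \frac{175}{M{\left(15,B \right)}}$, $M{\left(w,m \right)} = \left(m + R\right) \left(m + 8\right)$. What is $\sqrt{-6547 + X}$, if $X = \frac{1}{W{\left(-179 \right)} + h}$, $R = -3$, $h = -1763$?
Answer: $\frac{7 i \sqrt{8209044504889429}}{7838323} \approx 80.914 i$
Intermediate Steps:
$M{\left(w,m \right)} = \left(-3 + m\right) \left(8 + m\right)$ ($M{\left(w,m \right)} = \left(m - 3\right) \left(m + 8\right) = \left(-3 + m\right) \left(8 + m\right)$)
$W{\left(B \right)} = - \frac{175}{-24 + B^{2} + 5 B}$
$X = - \frac{4446}{7838323}$ ($X = \frac{1}{- \frac{175}{-24 + \left(-179\right)^{2} + 5 \left(-179\right)} - 1763} = \frac{1}{- \frac{175}{-24 + 32041 - 895} - 1763} = \frac{1}{- \frac{175}{31122} - 1763} = \frac{1}{\left(-175\right) \frac{1}{31122} - 1763} = \frac{1}{- \frac{25}{4446} - 1763} = \frac{1}{- \frac{7838323}{4446}} = - \frac{4446}{7838323} \approx -0.00056721$)
$\sqrt{-6547 + X} = \sqrt{-6547 - \frac{4446}{7838323}} = \sqrt{- \frac{51317505127}{7838323}} = \frac{7 i \sqrt{8209044504889429}}{7838323}$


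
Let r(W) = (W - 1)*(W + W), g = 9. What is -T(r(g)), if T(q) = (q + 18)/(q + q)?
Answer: -9/16 ≈ -0.56250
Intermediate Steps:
r(W) = 2*W*(-1 + W) (r(W) = (-1 + W)*(2*W) = 2*W*(-1 + W))
T(q) = (18 + q)/(2*q) (T(q) = (18 + q)/((2*q)) = (18 + q)*(1/(2*q)) = (18 + q)/(2*q))
-T(r(g)) = -(18 + 2*9*(-1 + 9))/(2*(2*9*(-1 + 9))) = -(18 + 2*9*8)/(2*(2*9*8)) = -(18 + 144)/(2*144) = -162/(2*144) = -1*9/16 = -9/16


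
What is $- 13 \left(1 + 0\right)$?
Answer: $-13$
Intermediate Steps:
$- 13 \left(1 + 0\right) = \left(-13\right) 1 = -13$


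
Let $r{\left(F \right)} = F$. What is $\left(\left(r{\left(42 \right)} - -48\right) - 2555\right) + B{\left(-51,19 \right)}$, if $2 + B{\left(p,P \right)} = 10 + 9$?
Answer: $-2448$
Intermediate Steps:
$B{\left(p,P \right)} = 17$ ($B{\left(p,P \right)} = -2 + \left(10 + 9\right) = -2 + 19 = 17$)
$\left(\left(r{\left(42 \right)} - -48\right) - 2555\right) + B{\left(-51,19 \right)} = \left(\left(42 - -48\right) - 2555\right) + 17 = \left(\left(42 + 48\right) - 2555\right) + 17 = \left(90 - 2555\right) + 17 = -2465 + 17 = -2448$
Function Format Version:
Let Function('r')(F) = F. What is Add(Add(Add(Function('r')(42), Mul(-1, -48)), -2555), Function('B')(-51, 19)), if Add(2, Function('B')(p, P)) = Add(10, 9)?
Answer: -2448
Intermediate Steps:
Function('B')(p, P) = 17 (Function('B')(p, P) = Add(-2, Add(10, 9)) = Add(-2, 19) = 17)
Add(Add(Add(Function('r')(42), Mul(-1, -48)), -2555), Function('B')(-51, 19)) = Add(Add(Add(42, Mul(-1, -48)), -2555), 17) = Add(Add(Add(42, 48), -2555), 17) = Add(Add(90, -2555), 17) = Add(-2465, 17) = -2448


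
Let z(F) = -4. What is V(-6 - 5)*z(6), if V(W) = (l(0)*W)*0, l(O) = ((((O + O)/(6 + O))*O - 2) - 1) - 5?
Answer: 0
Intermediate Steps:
l(O) = -8 + 2*O**2/(6 + O) (l(O) = ((((2*O)/(6 + O))*O - 2) - 1) - 5 = (((2*O/(6 + O))*O - 2) - 1) - 5 = ((2*O**2/(6 + O) - 2) - 1) - 5 = ((-2 + 2*O**2/(6 + O)) - 1) - 5 = (-3 + 2*O**2/(6 + O)) - 5 = -8 + 2*O**2/(6 + O))
V(W) = 0 (V(W) = ((2*(-24 + 0**2 - 4*0)/(6 + 0))*W)*0 = ((2*(-24 + 0 + 0)/6)*W)*0 = ((2*(1/6)*(-24))*W)*0 = -8*W*0 = 0)
V(-6 - 5)*z(6) = 0*(-4) = 0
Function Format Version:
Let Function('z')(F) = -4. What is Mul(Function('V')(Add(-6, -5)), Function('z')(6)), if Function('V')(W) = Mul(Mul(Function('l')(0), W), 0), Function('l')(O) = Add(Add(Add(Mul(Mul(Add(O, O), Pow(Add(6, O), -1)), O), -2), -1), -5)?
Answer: 0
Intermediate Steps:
Function('l')(O) = Add(-8, Mul(2, Pow(O, 2), Pow(Add(6, O), -1))) (Function('l')(O) = Add(Add(Add(Mul(Mul(Mul(2, O), Pow(Add(6, O), -1)), O), -2), -1), -5) = Add(Add(Add(Mul(Mul(2, O, Pow(Add(6, O), -1)), O), -2), -1), -5) = Add(Add(Add(Mul(2, Pow(O, 2), Pow(Add(6, O), -1)), -2), -1), -5) = Add(Add(Add(-2, Mul(2, Pow(O, 2), Pow(Add(6, O), -1))), -1), -5) = Add(Add(-3, Mul(2, Pow(O, 2), Pow(Add(6, O), -1))), -5) = Add(-8, Mul(2, Pow(O, 2), Pow(Add(6, O), -1))))
Function('V')(W) = 0 (Function('V')(W) = Mul(Mul(Mul(2, Pow(Add(6, 0), -1), Add(-24, Pow(0, 2), Mul(-4, 0))), W), 0) = Mul(Mul(Mul(2, Pow(6, -1), Add(-24, 0, 0)), W), 0) = Mul(Mul(Mul(2, Rational(1, 6), -24), W), 0) = Mul(Mul(-8, W), 0) = 0)
Mul(Function('V')(Add(-6, -5)), Function('z')(6)) = Mul(0, -4) = 0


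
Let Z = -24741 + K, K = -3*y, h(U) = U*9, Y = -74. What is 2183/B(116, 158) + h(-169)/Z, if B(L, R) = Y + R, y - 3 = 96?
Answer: 234127/8988 ≈ 26.049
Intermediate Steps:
h(U) = 9*U
y = 99 (y = 3 + 96 = 99)
B(L, R) = -74 + R
K = -297 (K = -3*99 = -297)
Z = -25038 (Z = -24741 - 297 = -25038)
2183/B(116, 158) + h(-169)/Z = 2183/(-74 + 158) + (9*(-169))/(-25038) = 2183/84 - 1521*(-1/25038) = 2183*(1/84) + 13/214 = 2183/84 + 13/214 = 234127/8988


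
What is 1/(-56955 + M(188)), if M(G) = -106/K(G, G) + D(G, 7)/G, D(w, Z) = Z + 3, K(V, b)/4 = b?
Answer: -376/21415113 ≈ -1.7558e-5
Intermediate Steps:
K(V, b) = 4*b
D(w, Z) = 3 + Z
M(G) = -33/(2*G) (M(G) = -106*1/(4*G) + (3 + 7)/G = -53/(2*G) + 10/G = -33/(2*G))
1/(-56955 + M(188)) = 1/(-56955 - 33/2/188) = 1/(-56955 - 33/2*1/188) = 1/(-56955 - 33/376) = 1/(-21415113/376) = -376/21415113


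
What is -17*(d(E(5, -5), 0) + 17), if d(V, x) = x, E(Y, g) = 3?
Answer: -289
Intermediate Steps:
-17*(d(E(5, -5), 0) + 17) = -17*(0 + 17) = -17*17 = -289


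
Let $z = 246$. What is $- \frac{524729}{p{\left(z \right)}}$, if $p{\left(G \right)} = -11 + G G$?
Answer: $- \frac{524729}{60505} \approx -8.6725$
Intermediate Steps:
$p{\left(G \right)} = -11 + G^{2}$
$- \frac{524729}{p{\left(z \right)}} = - \frac{524729}{-11 + 246^{2}} = - \frac{524729}{-11 + 60516} = - \frac{524729}{60505}$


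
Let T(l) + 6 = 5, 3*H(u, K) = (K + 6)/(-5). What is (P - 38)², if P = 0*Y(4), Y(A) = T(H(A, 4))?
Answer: 1444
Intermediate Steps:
H(u, K) = -⅖ - K/15 (H(u, K) = ((K + 6)/(-5))/3 = ((6 + K)*(-⅕))/3 = (-6/5 - K/5)/3 = -⅖ - K/15)
T(l) = -1 (T(l) = -6 + 5 = -1)
Y(A) = -1
P = 0 (P = 0*(-1) = 0)
(P - 38)² = (0 - 38)² = (-38)² = 1444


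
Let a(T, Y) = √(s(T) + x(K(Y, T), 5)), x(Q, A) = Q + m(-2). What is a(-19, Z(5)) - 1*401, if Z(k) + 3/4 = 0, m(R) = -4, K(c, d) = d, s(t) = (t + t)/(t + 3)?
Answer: -401 + I*√330/4 ≈ -401.0 + 4.5415*I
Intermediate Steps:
s(t) = 2*t/(3 + t) (s(t) = (2*t)/(3 + t) = 2*t/(3 + t))
Z(k) = -¾ (Z(k) = -¾ + 0 = -¾)
x(Q, A) = -4 + Q (x(Q, A) = Q - 4 = -4 + Q)
a(T, Y) = √(-4 + T + 2*T/(3 + T)) (a(T, Y) = √(2*T/(3 + T) + (-4 + T)) = √(-4 + T + 2*T/(3 + T)))
a(-19, Z(5)) - 1*401 = √((-12 - 19 + (-19)²)/(3 - 19)) - 1*401 = √((-12 - 19 + 361)/(-16)) - 401 = √(-1/16*330) - 401 = √(-165/8) - 401 = I*√330/4 - 401 = -401 + I*√330/4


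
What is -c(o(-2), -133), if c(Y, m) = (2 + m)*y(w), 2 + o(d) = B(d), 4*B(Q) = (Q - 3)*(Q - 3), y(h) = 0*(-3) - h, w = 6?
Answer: -786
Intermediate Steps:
y(h) = -h (y(h) = 0 - h = -h)
B(Q) = (-3 + Q)²/4 (B(Q) = ((Q - 3)*(Q - 3))/4 = ((-3 + Q)*(-3 + Q))/4 = (-3 + Q)²/4)
o(d) = -2 + (-3 + d)²/4
c(Y, m) = -12 - 6*m (c(Y, m) = (2 + m)*(-1*6) = (2 + m)*(-6) = -12 - 6*m)
-c(o(-2), -133) = -(-12 - 6*(-133)) = -(-12 + 798) = -1*786 = -786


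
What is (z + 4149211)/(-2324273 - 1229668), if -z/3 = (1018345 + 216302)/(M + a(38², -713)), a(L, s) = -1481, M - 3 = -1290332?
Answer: -5359995965851/4591016523210 ≈ -1.1675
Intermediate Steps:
M = -1290329 (M = 3 - 1290332 = -1290329)
z = 3703941/1291810 (z = -3*(1018345 + 216302)/(-1290329 - 1481) = -3703941/(-1291810) = -3703941*(-1)/1291810 = -3*(-1234647/1291810) = 3703941/1291810 ≈ 2.8672)
(z + 4149211)/(-2324273 - 1229668) = (3703941/1291810 + 4149211)/(-2324273 - 1229668) = (5359995965851/1291810)/(-3553941) = (5359995965851/1291810)*(-1/3553941) = -5359995965851/4591016523210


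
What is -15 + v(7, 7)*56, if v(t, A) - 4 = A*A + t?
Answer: 3345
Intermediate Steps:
v(t, A) = 4 + t + A² (v(t, A) = 4 + (A*A + t) = 4 + (A² + t) = 4 + (t + A²) = 4 + t + A²)
-15 + v(7, 7)*56 = -15 + (4 + 7 + 7²)*56 = -15 + (4 + 7 + 49)*56 = -15 + 60*56 = -15 + 3360 = 3345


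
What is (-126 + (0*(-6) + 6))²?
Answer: 14400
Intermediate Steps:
(-126 + (0*(-6) + 6))² = (-126 + (0 + 6))² = (-126 + 6)² = (-120)² = 14400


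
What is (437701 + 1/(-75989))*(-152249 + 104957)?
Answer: -1572953735232096/75989 ≈ -2.0700e+10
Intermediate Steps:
(437701 + 1/(-75989))*(-152249 + 104957) = (437701 - 1/75989)*(-47292) = (33260461288/75989)*(-47292) = -1572953735232096/75989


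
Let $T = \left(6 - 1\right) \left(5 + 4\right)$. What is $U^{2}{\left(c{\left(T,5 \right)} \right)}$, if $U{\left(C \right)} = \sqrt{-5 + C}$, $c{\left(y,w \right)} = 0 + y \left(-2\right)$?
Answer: $-95$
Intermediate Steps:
$T = 45$ ($T = 5 \cdot 9 = 45$)
$c{\left(y,w \right)} = - 2 y$ ($c{\left(y,w \right)} = 0 - 2 y = - 2 y$)
$U^{2}{\left(c{\left(T,5 \right)} \right)} = \left(\sqrt{-5 - 90}\right)^{2} = \left(\sqrt{-95}\right)^{2} = \left(i \sqrt{95}\right)^{2} = -95$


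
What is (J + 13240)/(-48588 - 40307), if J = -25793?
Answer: 12553/88895 ≈ 0.14121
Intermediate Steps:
(J + 13240)/(-48588 - 40307) = (-25793 + 13240)/(-48588 - 40307) = -12553/(-88895) = -12553*(-1/88895) = 12553/88895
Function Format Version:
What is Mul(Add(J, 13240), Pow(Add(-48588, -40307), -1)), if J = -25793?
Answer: Rational(12553, 88895) ≈ 0.14121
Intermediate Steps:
Mul(Add(J, 13240), Pow(Add(-48588, -40307), -1)) = Mul(Add(-25793, 13240), Pow(Add(-48588, -40307), -1)) = Mul(-12553, Pow(-88895, -1)) = Mul(-12553, Rational(-1, 88895)) = Rational(12553, 88895)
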